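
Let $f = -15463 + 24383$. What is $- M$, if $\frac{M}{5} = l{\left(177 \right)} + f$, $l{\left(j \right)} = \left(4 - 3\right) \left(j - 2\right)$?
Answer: $-45475$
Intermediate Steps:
$l{\left(j \right)} = -2 + j$ ($l{\left(j \right)} = \left(4 - 3\right) \left(-2 + j\right) = 1 \left(-2 + j\right) = -2 + j$)
$f = 8920$
$M = 45475$ ($M = 5 \left(\left(-2 + 177\right) + 8920\right) = 5 \left(175 + 8920\right) = 5 \cdot 9095 = 45475$)
$- M = \left(-1\right) 45475 = -45475$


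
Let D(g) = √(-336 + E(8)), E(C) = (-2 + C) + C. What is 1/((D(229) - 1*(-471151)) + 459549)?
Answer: 465350/433101245161 - I*√322/866202490322 ≈ 1.0745e-6 - 2.0716e-11*I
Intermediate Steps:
E(C) = -2 + 2*C
D(g) = I*√322 (D(g) = √(-336 + (-2 + 2*8)) = √(-336 + (-2 + 16)) = √(-336 + 14) = √(-322) = I*√322)
1/((D(229) - 1*(-471151)) + 459549) = 1/((I*√322 - 1*(-471151)) + 459549) = 1/((I*√322 + 471151) + 459549) = 1/((471151 + I*√322) + 459549) = 1/(930700 + I*√322)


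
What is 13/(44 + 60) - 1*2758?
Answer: -22063/8 ≈ -2757.9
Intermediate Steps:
13/(44 + 60) - 1*2758 = 13/104 - 2758 = (1/104)*13 - 2758 = ⅛ - 2758 = -22063/8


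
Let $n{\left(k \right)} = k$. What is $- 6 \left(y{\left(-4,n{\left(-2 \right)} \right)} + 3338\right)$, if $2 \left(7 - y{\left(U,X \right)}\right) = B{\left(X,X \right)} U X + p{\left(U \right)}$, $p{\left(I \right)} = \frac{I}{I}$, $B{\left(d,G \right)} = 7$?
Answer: $-19899$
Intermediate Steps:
$p{\left(I \right)} = 1$
$y{\left(U,X \right)} = \frac{13}{2} - \frac{7 U X}{2}$ ($y{\left(U,X \right)} = 7 - \frac{7 U X + 1}{2} = 7 - \frac{1 + 7 U X}{2} = 7 - \left(\frac{1}{2} + \frac{7 U X}{2}\right) = \frac{13}{2} - \frac{7 U X}{2}$)
$- 6 \left(y{\left(-4,n{\left(-2 \right)} \right)} + 3338\right) = - 6 \left(\left(\frac{13}{2} - \left(-14\right) \left(-2\right)\right) + 3338\right) = - 6 \left(\left(\frac{13}{2} - 28\right) + 3338\right) = - 6 \left(- \frac{43}{2} + 3338\right) = \left(-6\right) \frac{6633}{2} = -19899$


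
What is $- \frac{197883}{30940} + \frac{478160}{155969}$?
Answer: $- \frac{2295620461}{689382980} \approx -3.33$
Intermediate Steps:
$- \frac{197883}{30940} + \frac{478160}{155969} = \left(-197883\right) \frac{1}{30940} + 478160 \cdot \frac{1}{155969} = - \frac{28269}{4420} + \frac{478160}{155969} = - \frac{2295620461}{689382980}$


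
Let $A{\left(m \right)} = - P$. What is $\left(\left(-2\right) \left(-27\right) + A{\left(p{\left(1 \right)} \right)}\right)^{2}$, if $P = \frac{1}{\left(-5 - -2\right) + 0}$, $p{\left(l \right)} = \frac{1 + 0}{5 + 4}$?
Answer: $\frac{26569}{9} \approx 2952.1$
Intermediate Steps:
$p{\left(l \right)} = \frac{1}{9}$ ($p{\left(l \right)} = 1 \cdot \frac{1}{9} = \frac{1}{9}$)
$P = - \frac{1}{3}$ ($P = \frac{1}{\left(-5 + 2\right) + 0} = \frac{1}{-3 + 0} = \frac{1}{-3} = - \frac{1}{3} \approx -0.33333$)
$A{\left(m \right)} = \frac{1}{3}$ ($A{\left(m \right)} = \left(-1\right) \left(- \frac{1}{3}\right) = \frac{1}{3}$)
$\left(\left(-2\right) \left(-27\right) + A{\left(p{\left(1 \right)} \right)}\right)^{2} = \left(\left(-2\right) \left(-27\right) + \frac{1}{3}\right)^{2} = \left(54 + \frac{1}{3}\right)^{2} = \left(\frac{163}{3}\right)^{2} = \frac{26569}{9}$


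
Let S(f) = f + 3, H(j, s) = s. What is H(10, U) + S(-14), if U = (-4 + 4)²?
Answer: -11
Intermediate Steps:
U = 0 (U = 0² = 0)
S(f) = 3 + f
H(10, U) + S(-14) = 0 + (3 - 14) = 0 - 11 = -11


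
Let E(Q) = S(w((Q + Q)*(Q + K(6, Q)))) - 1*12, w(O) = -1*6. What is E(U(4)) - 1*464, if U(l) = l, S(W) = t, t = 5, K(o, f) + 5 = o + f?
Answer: -471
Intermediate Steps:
K(o, f) = -5 + f + o (K(o, f) = -5 + (o + f) = -5 + (f + o) = -5 + f + o)
w(O) = -6
S(W) = 5
E(Q) = -7 (E(Q) = 5 - 1*12 = 5 - 12 = -7)
E(U(4)) - 1*464 = -7 - 1*464 = -7 - 464 = -471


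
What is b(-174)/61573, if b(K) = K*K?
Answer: 30276/61573 ≈ 0.49171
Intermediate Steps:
b(K) = K²
b(-174)/61573 = (-174)²/61573 = 30276*(1/61573) = 30276/61573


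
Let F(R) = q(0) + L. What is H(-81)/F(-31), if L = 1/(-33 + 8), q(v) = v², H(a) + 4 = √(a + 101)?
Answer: 100 - 50*√5 ≈ -11.803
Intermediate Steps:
H(a) = -4 + √(101 + a) (H(a) = -4 + √(a + 101) = -4 + √(101 + a))
L = -1/25 (L = 1/(-25) = -1/25 ≈ -0.040000)
F(R) = -1/25 (F(R) = 0² - 1/25 = 0 - 1/25 = -1/25)
H(-81)/F(-31) = (-4 + √(101 - 81))/(-1/25) = (-4 + √20)*(-25) = (-4 + 2*√5)*(-25) = 100 - 50*√5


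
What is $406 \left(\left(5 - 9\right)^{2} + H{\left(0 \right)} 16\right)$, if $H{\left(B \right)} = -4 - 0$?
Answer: $-19488$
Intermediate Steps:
$H{\left(B \right)} = -4$ ($H{\left(B \right)} = -4 + 0 = -4$)
$406 \left(\left(5 - 9\right)^{2} + H{\left(0 \right)} 16\right) = 406 \left(\left(5 - 9\right)^{2} - 64\right) = 406 \left(\left(-4\right)^{2} - 64\right) = 406 \left(16 - 64\right) = 406 \left(-48\right) = -19488$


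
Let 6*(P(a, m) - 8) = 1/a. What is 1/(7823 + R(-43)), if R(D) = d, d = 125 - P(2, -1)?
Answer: 12/95279 ≈ 0.00012595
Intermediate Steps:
P(a, m) = 8 + 1/(6*a)
d = 1403/12 (d = 125 - (8 + (⅙)/2) = 125 - (8 + (⅙)*(½)) = 125 - (8 + 1/12) = 125 - 1*97/12 = 125 - 97/12 = 1403/12 ≈ 116.92)
R(D) = 1403/12
1/(7823 + R(-43)) = 1/(7823 + 1403/12) = 1/(95279/12) = 12/95279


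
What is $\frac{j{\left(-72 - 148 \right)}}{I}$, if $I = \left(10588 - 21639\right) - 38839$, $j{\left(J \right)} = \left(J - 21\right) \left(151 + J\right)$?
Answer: $- \frac{5543}{16630} \approx -0.33331$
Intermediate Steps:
$j{\left(J \right)} = \left(-21 + J\right) \left(151 + J\right)$
$I = -49890$ ($I = \left(10588 - 21639\right) - 38839 = -11051 - 38839 = -49890$)
$\frac{j{\left(-72 - 148 \right)}}{I} = \frac{-3171 + \left(-72 - 148\right)^{2} + 130 \left(-72 - 148\right)}{-49890} = \left(-3171 + \left(-220\right)^{2} + 130 \left(-220\right)\right) \left(- \frac{1}{49890}\right) = \left(-3171 + 48400 - 28600\right) \left(- \frac{1}{49890}\right) = 16629 \left(- \frac{1}{49890}\right) = - \frac{5543}{16630}$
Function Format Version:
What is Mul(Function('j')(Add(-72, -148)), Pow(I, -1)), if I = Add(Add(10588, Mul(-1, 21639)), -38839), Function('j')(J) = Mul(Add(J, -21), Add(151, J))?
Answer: Rational(-5543, 16630) ≈ -0.33331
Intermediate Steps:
Function('j')(J) = Mul(Add(-21, J), Add(151, J))
I = -49890 (I = Add(Add(10588, -21639), -38839) = Add(-11051, -38839) = -49890)
Mul(Function('j')(Add(-72, -148)), Pow(I, -1)) = Mul(Add(-3171, Pow(Add(-72, -148), 2), Mul(130, Add(-72, -148))), Pow(-49890, -1)) = Mul(Add(-3171, Pow(-220, 2), Mul(130, -220)), Rational(-1, 49890)) = Mul(Add(-3171, 48400, -28600), Rational(-1, 49890)) = Mul(16629, Rational(-1, 49890)) = Rational(-5543, 16630)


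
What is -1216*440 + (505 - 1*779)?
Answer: -535314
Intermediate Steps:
-1216*440 + (505 - 1*779) = -535040 + (505 - 779) = -535040 - 274 = -535314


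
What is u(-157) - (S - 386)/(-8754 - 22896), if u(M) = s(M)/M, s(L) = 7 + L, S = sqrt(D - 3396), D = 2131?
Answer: 2343449/2484525 + I*sqrt(1265)/31650 ≈ 0.94322 + 0.0011238*I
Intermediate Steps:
S = I*sqrt(1265) (S = sqrt(2131 - 3396) = sqrt(-1265) = I*sqrt(1265) ≈ 35.567*I)
u(M) = (7 + M)/M
u(-157) - (S - 386)/(-8754 - 22896) = (7 - 157)/(-157) - (I*sqrt(1265) - 386)/(-8754 - 22896) = -1/157*(-150) - (-386 + I*sqrt(1265))/(-31650) = 150/157 - (-386 + I*sqrt(1265))*(-1)/31650 = 150/157 - (193/15825 - I*sqrt(1265)/31650) = 150/157 + (-193/15825 + I*sqrt(1265)/31650) = 2343449/2484525 + I*sqrt(1265)/31650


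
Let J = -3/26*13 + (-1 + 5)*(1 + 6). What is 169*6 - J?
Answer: 1975/2 ≈ 987.50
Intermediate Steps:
J = 53/2 (J = -3*1/26*13 + 4*7 = -3/26*13 + 28 = -3/2 + 28 = 53/2 ≈ 26.500)
169*6 - J = 169*6 - 1*53/2 = 1014 - 53/2 = 1975/2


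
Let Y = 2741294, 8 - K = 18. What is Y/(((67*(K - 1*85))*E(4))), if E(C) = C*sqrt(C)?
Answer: -1370647/25460 ≈ -53.835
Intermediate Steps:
E(C) = C**(3/2)
K = -10 (K = 8 - 1*18 = 8 - 18 = -10)
Y/(((67*(K - 1*85))*E(4))) = 2741294/(((67*(-10 - 1*85))*4**(3/2))) = 2741294/(((67*(-10 - 85))*8)) = 2741294/(((67*(-95))*8)) = 2741294/((-6365*8)) = 2741294/(-50920) = 2741294*(-1/50920) = -1370647/25460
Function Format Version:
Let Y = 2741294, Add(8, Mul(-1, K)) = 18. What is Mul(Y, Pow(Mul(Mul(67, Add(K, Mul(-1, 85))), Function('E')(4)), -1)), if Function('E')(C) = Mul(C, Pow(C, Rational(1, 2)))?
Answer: Rational(-1370647, 25460) ≈ -53.835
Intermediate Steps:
Function('E')(C) = Pow(C, Rational(3, 2))
K = -10 (K = Add(8, Mul(-1, 18)) = Add(8, -18) = -10)
Mul(Y, Pow(Mul(Mul(67, Add(K, Mul(-1, 85))), Function('E')(4)), -1)) = Mul(2741294, Pow(Mul(Mul(67, Add(-10, Mul(-1, 85))), Pow(4, Rational(3, 2))), -1)) = Mul(2741294, Pow(Mul(Mul(67, Add(-10, -85)), 8), -1)) = Mul(2741294, Pow(Mul(Mul(67, -95), 8), -1)) = Mul(2741294, Pow(Mul(-6365, 8), -1)) = Mul(2741294, Pow(-50920, -1)) = Mul(2741294, Rational(-1, 50920)) = Rational(-1370647, 25460)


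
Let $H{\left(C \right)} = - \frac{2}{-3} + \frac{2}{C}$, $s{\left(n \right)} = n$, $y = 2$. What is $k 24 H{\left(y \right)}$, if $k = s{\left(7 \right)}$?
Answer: $280$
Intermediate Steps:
$k = 7$
$H{\left(C \right)} = \frac{2}{3} + \frac{2}{C}$ ($H{\left(C \right)} = \left(-2\right) \left(- \frac{1}{3}\right) + \frac{2}{C} = \frac{2}{3} + \frac{2}{C}$)
$k 24 H{\left(y \right)} = 7 \cdot 24 \left(\frac{2}{3} + \frac{2}{2}\right) = 168 \left(\frac{2}{3} + 2 \cdot \frac{1}{2}\right) = 168 \left(\frac{2}{3} + 1\right) = 168 \cdot \frac{5}{3} = 280$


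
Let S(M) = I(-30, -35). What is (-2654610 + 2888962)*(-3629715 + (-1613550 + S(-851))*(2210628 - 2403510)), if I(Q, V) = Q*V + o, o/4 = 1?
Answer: 72887649033100464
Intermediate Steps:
o = 4 (o = 4*1 = 4)
I(Q, V) = 4 + Q*V (I(Q, V) = Q*V + 4 = 4 + Q*V)
S(M) = 1054 (S(M) = 4 - 30*(-35) = 4 + 1050 = 1054)
(-2654610 + 2888962)*(-3629715 + (-1613550 + S(-851))*(2210628 - 2403510)) = (-2654610 + 2888962)*(-3629715 + (-1613550 + 1054)*(2210628 - 2403510)) = 234352*(-3629715 - 1612496*(-192882)) = 234352*(-3629715 + 311021453472) = 234352*311017823757 = 72887649033100464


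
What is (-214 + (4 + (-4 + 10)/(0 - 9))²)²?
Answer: 3334276/81 ≈ 41164.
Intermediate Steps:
(-214 + (4 + (-4 + 10)/(0 - 9))²)² = (-214 + (4 + 6/(-9))²)² = (-214 + (4 + 6*(-⅑))²)² = (-214 + (4 - ⅔)²)² = (-214 + (10/3)²)² = (-214 + 100/9)² = (-1826/9)² = 3334276/81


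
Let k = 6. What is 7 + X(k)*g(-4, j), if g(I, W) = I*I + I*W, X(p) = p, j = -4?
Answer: 199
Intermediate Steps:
g(I, W) = I² + I*W
7 + X(k)*g(-4, j) = 7 + 6*(-4*(-4 - 4)) = 7 + 6*(-4*(-8)) = 7 + 6*32 = 7 + 192 = 199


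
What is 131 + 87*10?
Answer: 1001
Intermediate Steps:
131 + 87*10 = 131 + 870 = 1001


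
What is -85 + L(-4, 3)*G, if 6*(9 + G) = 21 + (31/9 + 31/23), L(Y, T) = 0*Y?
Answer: -85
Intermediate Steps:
L(Y, T) = 0
G = -5839/1242 (G = -9 + (21 + (31/9 + 31/23))/6 = -9 + (21 + 992/207)/6 = -9 + (1/6)*(5339/207) = -9 + 5339/1242 = -5839/1242 ≈ -4.7013)
-85 + L(-4, 3)*G = -85 + 0*(-5839/1242) = -85 + 0 = -85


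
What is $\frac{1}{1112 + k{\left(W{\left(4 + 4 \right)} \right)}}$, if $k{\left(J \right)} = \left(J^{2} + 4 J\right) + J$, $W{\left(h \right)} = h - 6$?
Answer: $\frac{1}{1126} \approx 0.0008881$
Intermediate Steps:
$W{\left(h \right)} = -6 + h$ ($W{\left(h \right)} = h - 6 = -6 + h$)
$k{\left(J \right)} = J^{2} + 5 J$
$\frac{1}{1112 + k{\left(W{\left(4 + 4 \right)} \right)}} = \frac{1}{1112 + \left(-6 + \left(4 + 4\right)\right) \left(5 + \left(-6 + \left(4 + 4\right)\right)\right)} = \frac{1}{1112 + \left(-6 + 8\right) \left(5 + \left(-6 + 8\right)\right)} = \frac{1}{1112 + 2 \left(5 + 2\right)} = \frac{1}{1112 + 2 \cdot 7} = \frac{1}{1112 + 14} = \frac{1}{1126}$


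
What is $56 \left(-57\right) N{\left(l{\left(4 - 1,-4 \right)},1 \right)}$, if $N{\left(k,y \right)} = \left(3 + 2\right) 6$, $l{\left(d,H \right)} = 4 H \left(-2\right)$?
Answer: $-95760$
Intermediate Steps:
$l{\left(d,H \right)} = - 8 H$
$N{\left(k,y \right)} = 30$ ($N{\left(k,y \right)} = 5 \cdot 6 = 30$)
$56 \left(-57\right) N{\left(l{\left(4 - 1,-4 \right)},1 \right)} = 56 \left(-57\right) 30 = \left(-3192\right) 30 = -95760$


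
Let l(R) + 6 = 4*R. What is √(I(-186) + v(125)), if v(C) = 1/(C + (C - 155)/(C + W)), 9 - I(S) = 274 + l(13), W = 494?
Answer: 2*I*√465107892555/77345 ≈ 17.635*I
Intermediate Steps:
l(R) = -6 + 4*R
I(S) = -311 (I(S) = 9 - (274 + (-6 + 4*13)) = 9 - (274 + (-6 + 52)) = 9 - (274 + 46) = 9 - 1*320 = 9 - 320 = -311)
v(C) = 1/(C + (-155 + C)/(494 + C)) (v(C) = 1/(C + (C - 155)/(C + 494)) = 1/(C + (-155 + C)/(494 + C)))
√(I(-186) + v(125)) = √(-311 + (494 + 125)/(-155 + 125² + 495*125)) = √(-311 + 619/(-155 + 15625 + 61875)) = √(-311 + 619/77345) = √(-24053676/77345) = 2*I*√465107892555/77345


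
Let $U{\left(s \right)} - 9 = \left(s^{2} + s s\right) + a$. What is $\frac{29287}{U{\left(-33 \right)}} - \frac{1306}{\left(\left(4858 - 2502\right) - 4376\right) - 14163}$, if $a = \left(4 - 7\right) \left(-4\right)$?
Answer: $\frac{476823415}{35586417} \approx 13.399$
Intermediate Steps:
$a = 12$ ($a = \left(-3\right) \left(-4\right) = 12$)
$U{\left(s \right)} = 21 + 2 s^{2}$ ($U{\left(s \right)} = 9 + \left(\left(s^{2} + s s\right) + 12\right) = 9 + \left(\left(s^{2} + s^{2}\right) + 12\right) = 9 + \left(2 s^{2} + 12\right) = 9 + \left(12 + 2 s^{2}\right) = 21 + 2 s^{2}$)
$\frac{29287}{U{\left(-33 \right)}} - \frac{1306}{\left(\left(4858 - 2502\right) - 4376\right) - 14163} = \frac{29287}{21 + 2 \left(-33\right)^{2}} - \frac{1306}{\left(\left(4858 - 2502\right) - 4376\right) - 14163} = \frac{29287}{21 + 2 \cdot 1089} - \frac{1306}{\left(\left(4858 - 2502\right) - 4376\right) - 14163} = \frac{29287}{21 + 2178} - \frac{1306}{\left(2356 - 4376\right) - 14163} = \frac{29287}{2199} - \frac{1306}{-2020 - 14163} = 29287 \cdot \frac{1}{2199} - \frac{1306}{-16183} = \frac{29287}{2199} - - \frac{1306}{16183} = \frac{29287}{2199} + \frac{1306}{16183} = \frac{476823415}{35586417}$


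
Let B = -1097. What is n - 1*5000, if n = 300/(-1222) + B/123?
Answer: -376453717/75153 ≈ -5009.2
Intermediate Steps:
n = -688717/75153 (n = 300/(-1222) - 1097/123 = 300*(-1/1222) - 1097*1/123 = -150/611 - 1097/123 = -688717/75153 ≈ -9.1642)
n - 1*5000 = -688717/75153 - 1*5000 = -688717/75153 - 5000 = -376453717/75153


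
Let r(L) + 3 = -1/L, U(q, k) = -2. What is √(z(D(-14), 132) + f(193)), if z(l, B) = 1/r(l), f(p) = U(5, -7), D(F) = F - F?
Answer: I*√2 ≈ 1.4142*I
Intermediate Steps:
r(L) = -3 - 1/L
D(F) = 0
f(p) = -2
z(l, B) = 1/(-3 - 1/l)
√(z(D(-14), 132) + f(193)) = √(-1*0/(1 + 3*0) - 2) = √(-1*0/(1 + 0) - 2) = √(-1*0/1 - 2) = √(-1*0*1 - 2) = √(0 - 2) = √(-2) = I*√2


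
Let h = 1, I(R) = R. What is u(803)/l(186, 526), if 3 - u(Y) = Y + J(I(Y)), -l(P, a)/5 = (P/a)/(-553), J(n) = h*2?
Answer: -116642078/465 ≈ -2.5084e+5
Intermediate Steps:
J(n) = 2 (J(n) = 1*2 = 2)
l(P, a) = 5*P/(553*a) (l(P, a) = -5*P/a/(-553) = -5*P/a*(-1)/553 = -(-5)*P/(553*a) = 5*P/(553*a))
u(Y) = 1 - Y (u(Y) = 3 - (Y + 2) = 3 - (2 + Y) = 3 + (-2 - Y) = 1 - Y)
u(803)/l(186, 526) = (1 - 1*803)/(((5/553)*186/526)) = (1 - 803)/(((5/553)*186*(1/526))) = -802/465/145439 = -802*145439/465 = -116642078/465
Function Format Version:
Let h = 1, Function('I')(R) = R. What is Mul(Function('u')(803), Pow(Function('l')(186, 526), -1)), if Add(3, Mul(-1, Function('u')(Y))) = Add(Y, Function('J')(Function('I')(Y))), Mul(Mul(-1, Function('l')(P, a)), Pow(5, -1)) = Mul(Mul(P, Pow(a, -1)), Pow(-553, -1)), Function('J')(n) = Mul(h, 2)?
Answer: Rational(-116642078, 465) ≈ -2.5084e+5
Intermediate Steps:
Function('J')(n) = 2 (Function('J')(n) = Mul(1, 2) = 2)
Function('l')(P, a) = Mul(Rational(5, 553), P, Pow(a, -1)) (Function('l')(P, a) = Mul(-5, Mul(Mul(P, Pow(a, -1)), Pow(-553, -1))) = Mul(-5, Mul(Mul(P, Pow(a, -1)), Rational(-1, 553))) = Mul(-5, Mul(Rational(-1, 553), P, Pow(a, -1))) = Mul(Rational(5, 553), P, Pow(a, -1)))
Function('u')(Y) = Add(1, Mul(-1, Y)) (Function('u')(Y) = Add(3, Mul(-1, Add(Y, 2))) = Add(3, Mul(-1, Add(2, Y))) = Add(3, Add(-2, Mul(-1, Y))) = Add(1, Mul(-1, Y)))
Mul(Function('u')(803), Pow(Function('l')(186, 526), -1)) = Mul(Add(1, Mul(-1, 803)), Pow(Mul(Rational(5, 553), 186, Pow(526, -1)), -1)) = Mul(Add(1, -803), Pow(Mul(Rational(5, 553), 186, Rational(1, 526)), -1)) = Mul(-802, Pow(Rational(465, 145439), -1)) = Mul(-802, Rational(145439, 465)) = Rational(-116642078, 465)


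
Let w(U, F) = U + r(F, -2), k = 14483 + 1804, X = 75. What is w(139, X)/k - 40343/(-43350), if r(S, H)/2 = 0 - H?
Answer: 221088497/235347150 ≈ 0.93941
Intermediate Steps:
r(S, H) = -2*H (r(S, H) = 2*(0 - H) = 2*(-H) = -2*H)
k = 16287
w(U, F) = 4 + U (w(U, F) = U - 2*(-2) = U + 4 = 4 + U)
w(139, X)/k - 40343/(-43350) = (4 + 139)/16287 - 40343/(-43350) = 143*(1/16287) - 40343*(-1/43350) = 143/16287 + 40343/43350 = 221088497/235347150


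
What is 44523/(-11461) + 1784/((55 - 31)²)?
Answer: -649853/825192 ≈ -0.78752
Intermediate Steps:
44523/(-11461) + 1784/((55 - 31)²) = 44523*(-1/11461) + 1784/(24²) = -44523/11461 + 1784/576 = -44523/11461 + 1784*(1/576) = -44523/11461 + 223/72 = -649853/825192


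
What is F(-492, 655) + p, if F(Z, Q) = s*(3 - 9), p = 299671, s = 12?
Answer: 299599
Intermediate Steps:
F(Z, Q) = -72 (F(Z, Q) = 12*(3 - 9) = 12*(-6) = -72)
F(-492, 655) + p = -72 + 299671 = 299599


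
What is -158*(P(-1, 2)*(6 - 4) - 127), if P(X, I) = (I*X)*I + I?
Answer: 20698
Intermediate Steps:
P(X, I) = I + X*I² (P(X, I) = X*I² + I = I + X*I²)
-158*(P(-1, 2)*(6 - 4) - 127) = -158*((2*(1 + 2*(-1)))*(6 - 4) - 127) = -158*((2*(1 - 2))*2 - 127) = -158*((2*(-1))*2 - 127) = -158*(-2*2 - 127) = -158*(-4 - 127) = -158*(-131) = 20698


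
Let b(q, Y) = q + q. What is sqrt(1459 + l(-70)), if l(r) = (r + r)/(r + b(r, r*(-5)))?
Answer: sqrt(13137)/3 ≈ 38.206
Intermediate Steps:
b(q, Y) = 2*q
l(r) = 2/3 (l(r) = (r + r)/(r + 2*r) = (2*r)/((3*r)) = (2*r)*(1/(3*r)) = 2/3)
sqrt(1459 + l(-70)) = sqrt(1459 + 2/3) = sqrt(4379/3) = sqrt(13137)/3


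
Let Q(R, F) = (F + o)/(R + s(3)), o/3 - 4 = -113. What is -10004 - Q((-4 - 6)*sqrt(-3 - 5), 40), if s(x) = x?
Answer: -8092375/809 + 5740*I*sqrt(2)/809 ≈ -10003.0 + 10.034*I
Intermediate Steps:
o = -327 (o = 12 + 3*(-113) = 12 - 339 = -327)
Q(R, F) = (-327 + F)/(3 + R) (Q(R, F) = (F - 327)/(R + 3) = (-327 + F)/(3 + R))
-10004 - Q((-4 - 6)*sqrt(-3 - 5), 40) = -10004 - (-327 + 40)/(3 + (-4 - 6)*sqrt(-3 - 5)) = -10004 - (-287)/(3 - 20*I*sqrt(2)) = -10004 + 287/(3 - 20*I*sqrt(2))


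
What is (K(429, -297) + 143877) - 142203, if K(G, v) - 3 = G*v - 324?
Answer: -126060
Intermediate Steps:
K(G, v) = -321 + G*v (K(G, v) = 3 + (G*v - 324) = 3 + (-324 + G*v) = -321 + G*v)
(K(429, -297) + 143877) - 142203 = ((-321 + 429*(-297)) + 143877) - 142203 = ((-321 - 127413) + 143877) - 142203 = (-127734 + 143877) - 142203 = 16143 - 142203 = -126060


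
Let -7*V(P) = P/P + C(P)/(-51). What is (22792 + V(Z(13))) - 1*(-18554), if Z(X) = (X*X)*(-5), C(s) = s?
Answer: 2108518/51 ≈ 41344.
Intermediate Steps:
Z(X) = -5*X**2 (Z(X) = X**2*(-5) = -5*X**2)
V(P) = -1/7 + P/357 (V(P) = -(P/P + P/(-51))/7 = -(1 + P*(-1/51))/7 = -(1 - P/51)/7 = -1/7 + P/357)
(22792 + V(Z(13))) - 1*(-18554) = (22792 + (-1/7 + (-5*13**2)/357)) - 1*(-18554) = (22792 + (-1/7 + (-5*169)/357)) + 18554 = (22792 + (-1/7 + (1/357)*(-845))) + 18554 = (22792 + (-1/7 - 845/357)) + 18554 = (22792 - 128/51) + 18554 = 1162264/51 + 18554 = 2108518/51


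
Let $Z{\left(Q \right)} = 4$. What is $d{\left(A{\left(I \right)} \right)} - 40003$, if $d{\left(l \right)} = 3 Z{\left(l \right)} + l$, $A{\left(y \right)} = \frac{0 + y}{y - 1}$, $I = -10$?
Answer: $- \frac{439891}{11} \approx -39990.0$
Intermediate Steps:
$A{\left(y \right)} = \frac{y}{-1 + y}$
$d{\left(l \right)} = 12 + l$ ($d{\left(l \right)} = 3 \cdot 4 + l = 12 + l$)
$d{\left(A{\left(I \right)} \right)} - 40003 = \left(12 - \frac{10}{-1 - 10}\right) - 40003 = \left(12 - \frac{10}{-11}\right) - 40003 = \left(12 - - \frac{10}{11}\right) - 40003 = \left(12 + \frac{10}{11}\right) - 40003 = \frac{142}{11} - 40003 = - \frac{439891}{11}$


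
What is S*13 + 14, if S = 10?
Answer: 144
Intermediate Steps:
S*13 + 14 = 10*13 + 14 = 130 + 14 = 144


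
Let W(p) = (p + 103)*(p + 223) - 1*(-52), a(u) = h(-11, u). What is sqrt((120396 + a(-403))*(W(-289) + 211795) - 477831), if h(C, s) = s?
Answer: 2*sqrt(6723178327) ≈ 1.6399e+5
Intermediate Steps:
a(u) = u
W(p) = 52 + (103 + p)*(223 + p) (W(p) = (103 + p)*(223 + p) + 52 = 52 + (103 + p)*(223 + p))
sqrt((120396 + a(-403))*(W(-289) + 211795) - 477831) = sqrt((120396 - 403)*((23021 + (-289)**2 + 326*(-289)) + 211795) - 477831) = sqrt(119993*((23021 + 83521 - 94214) + 211795) - 477831) = sqrt(119993*(12328 + 211795) - 477831) = sqrt(119993*224123 - 477831) = sqrt(26893191139 - 477831) = sqrt(26892713308) = 2*sqrt(6723178327)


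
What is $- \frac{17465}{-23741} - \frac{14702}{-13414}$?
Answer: $\frac{291657846}{159230887} \approx 1.8317$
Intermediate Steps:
$- \frac{17465}{-23741} - \frac{14702}{-13414} = \left(-17465\right) \left(- \frac{1}{23741}\right) - - \frac{7351}{6707} = \frac{17465}{23741} + \frac{7351}{6707} = \frac{291657846}{159230887}$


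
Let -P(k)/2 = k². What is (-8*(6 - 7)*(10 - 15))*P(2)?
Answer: 320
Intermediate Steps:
P(k) = -2*k²
(-8*(6 - 7)*(10 - 15))*P(2) = (-8*(6 - 7)*(10 - 15))*(-2*2²) = (-(-8)*(-5))*(-2*4) = -8*5*(-8) = -40*(-8) = 320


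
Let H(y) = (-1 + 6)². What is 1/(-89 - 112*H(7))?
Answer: -1/2889 ≈ -0.00034614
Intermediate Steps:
H(y) = 25 (H(y) = 5² = 25)
1/(-89 - 112*H(7)) = 1/(-89 - 112*25) = 1/(-89 - 2800) = 1/(-2889) = -1/2889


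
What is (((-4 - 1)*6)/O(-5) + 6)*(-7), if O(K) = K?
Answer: -84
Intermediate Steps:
(((-4 - 1)*6)/O(-5) + 6)*(-7) = (((-4 - 1)*6)/(-5) + 6)*(-7) = (-5*6*(-⅕) + 6)*(-7) = (-30*(-⅕) + 6)*(-7) = (6 + 6)*(-7) = 12*(-7) = -84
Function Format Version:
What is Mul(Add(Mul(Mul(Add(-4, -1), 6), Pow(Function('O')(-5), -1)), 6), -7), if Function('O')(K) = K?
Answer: -84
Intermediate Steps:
Mul(Add(Mul(Mul(Add(-4, -1), 6), Pow(Function('O')(-5), -1)), 6), -7) = Mul(Add(Mul(Mul(Add(-4, -1), 6), Pow(-5, -1)), 6), -7) = Mul(Add(Mul(Mul(-5, 6), Rational(-1, 5)), 6), -7) = Mul(Add(Mul(-30, Rational(-1, 5)), 6), -7) = Mul(Add(6, 6), -7) = Mul(12, -7) = -84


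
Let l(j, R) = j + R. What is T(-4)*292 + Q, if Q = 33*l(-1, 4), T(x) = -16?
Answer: -4573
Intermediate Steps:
l(j, R) = R + j
Q = 99 (Q = 33*(4 - 1) = 33*3 = 99)
T(-4)*292 + Q = -16*292 + 99 = -4672 + 99 = -4573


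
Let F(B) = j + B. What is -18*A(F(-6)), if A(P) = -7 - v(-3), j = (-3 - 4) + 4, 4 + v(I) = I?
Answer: 0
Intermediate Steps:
v(I) = -4 + I
j = -3 (j = -7 + 4 = -3)
F(B) = -3 + B
A(P) = 0 (A(P) = -7 - (-4 - 3) = -7 - 1*(-7) = -7 + 7 = 0)
-18*A(F(-6)) = -18*0 = 0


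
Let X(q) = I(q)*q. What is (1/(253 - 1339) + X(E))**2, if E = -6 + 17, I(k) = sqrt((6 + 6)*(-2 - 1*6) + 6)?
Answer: (-1 + 35838*I*sqrt(10))**2/1179396 ≈ -10890.0 - 0.19218*I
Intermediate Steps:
I(k) = 3*I*sqrt(10) (I(k) = sqrt(12*(-2 - 6) + 6) = sqrt(12*(-8) + 6) = sqrt(-96 + 6) = sqrt(-90) = 3*I*sqrt(10))
E = 11
X(q) = 3*I*q*sqrt(10) (X(q) = (3*I*sqrt(10))*q = 3*I*q*sqrt(10))
(1/(253 - 1339) + X(E))**2 = (1/(253 - 1339) + 3*I*11*sqrt(10))**2 = (1/(-1086) + 33*I*sqrt(10))**2 = (-1/1086 + 33*I*sqrt(10))**2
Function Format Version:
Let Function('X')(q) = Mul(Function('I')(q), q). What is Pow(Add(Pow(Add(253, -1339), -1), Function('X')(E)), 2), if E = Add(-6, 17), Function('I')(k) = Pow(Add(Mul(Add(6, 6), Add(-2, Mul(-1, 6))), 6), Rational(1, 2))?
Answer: Mul(Rational(1, 1179396), Pow(Add(-1, Mul(35838, I, Pow(10, Rational(1, 2)))), 2)) ≈ Add(-10890., Mul(-0.19218, I))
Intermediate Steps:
Function('I')(k) = Mul(3, I, Pow(10, Rational(1, 2))) (Function('I')(k) = Pow(Add(Mul(12, Add(-2, -6)), 6), Rational(1, 2)) = Pow(Add(Mul(12, -8), 6), Rational(1, 2)) = Pow(Add(-96, 6), Rational(1, 2)) = Pow(-90, Rational(1, 2)) = Mul(3, I, Pow(10, Rational(1, 2))))
E = 11
Function('X')(q) = Mul(3, I, q, Pow(10, Rational(1, 2))) (Function('X')(q) = Mul(Mul(3, I, Pow(10, Rational(1, 2))), q) = Mul(3, I, q, Pow(10, Rational(1, 2))))
Pow(Add(Pow(Add(253, -1339), -1), Function('X')(E)), 2) = Pow(Add(Pow(Add(253, -1339), -1), Mul(3, I, 11, Pow(10, Rational(1, 2)))), 2) = Pow(Add(Pow(-1086, -1), Mul(33, I, Pow(10, Rational(1, 2)))), 2) = Pow(Add(Rational(-1, 1086), Mul(33, I, Pow(10, Rational(1, 2)))), 2)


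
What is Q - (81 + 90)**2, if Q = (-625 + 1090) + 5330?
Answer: -23446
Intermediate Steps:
Q = 5795 (Q = 465 + 5330 = 5795)
Q - (81 + 90)**2 = 5795 - (81 + 90)**2 = 5795 - 1*171**2 = 5795 - 1*29241 = 5795 - 29241 = -23446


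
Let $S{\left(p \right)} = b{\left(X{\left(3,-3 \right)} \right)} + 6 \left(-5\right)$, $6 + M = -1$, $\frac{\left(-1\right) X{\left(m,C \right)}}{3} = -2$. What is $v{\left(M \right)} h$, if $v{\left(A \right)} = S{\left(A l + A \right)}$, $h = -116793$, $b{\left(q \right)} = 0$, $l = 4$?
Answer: $3503790$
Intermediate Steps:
$X{\left(m,C \right)} = 6$ ($X{\left(m,C \right)} = \left(-3\right) \left(-2\right) = 6$)
$M = -7$ ($M = -6 - 1 = -7$)
$S{\left(p \right)} = -30$ ($S{\left(p \right)} = 0 + 6 \left(-5\right) = 0 - 30 = -30$)
$v{\left(A \right)} = -30$
$v{\left(M \right)} h = \left(-30\right) \left(-116793\right) = 3503790$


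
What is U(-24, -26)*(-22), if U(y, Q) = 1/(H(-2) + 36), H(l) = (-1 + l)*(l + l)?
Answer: -11/24 ≈ -0.45833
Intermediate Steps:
H(l) = 2*l*(-1 + l) (H(l) = (-1 + l)*(2*l) = 2*l*(-1 + l))
U(y, Q) = 1/48 (U(y, Q) = 1/(2*(-2)*(-1 - 2) + 36) = 1/(2*(-2)*(-3) + 36) = 1/(12 + 36) = 1/48)
U(-24, -26)*(-22) = (1/48)*(-22) = -11/24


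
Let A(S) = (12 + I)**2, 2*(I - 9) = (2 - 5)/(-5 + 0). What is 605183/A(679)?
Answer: 60518300/45369 ≈ 1333.9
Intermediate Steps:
I = 93/10 (I = 9 + ((2 - 5)/(-5 + 0))/2 = 9 + (-3/(-5))/2 = 9 + (-3*(-1/5))/2 = 9 + (1/2)*(3/5) = 9 + 3/10 = 93/10 ≈ 9.3000)
A(S) = 45369/100 (A(S) = (12 + 93/10)**2 = (213/10)**2 = 45369/100)
605183/A(679) = 605183/(45369/100) = 605183*(100/45369) = 60518300/45369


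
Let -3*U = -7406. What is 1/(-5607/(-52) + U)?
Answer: 156/401933 ≈ 0.00038812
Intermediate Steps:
U = 7406/3 (U = -1/3*(-7406) = 7406/3 ≈ 2468.7)
1/(-5607/(-52) + U) = 1/(-5607/(-52) + 7406/3) = 1/(-5607*(-1/52) + 7406/3) = 1/(5607/52 + 7406/3) = 1/(401933/156) = 156/401933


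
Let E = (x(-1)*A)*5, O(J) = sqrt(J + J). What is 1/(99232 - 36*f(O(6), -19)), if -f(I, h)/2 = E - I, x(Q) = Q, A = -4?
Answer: 1573/158356084 + 9*sqrt(3)/633424336 ≈ 9.9579e-6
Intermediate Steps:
O(J) = sqrt(2)*sqrt(J) (O(J) = sqrt(2*J) = sqrt(2)*sqrt(J))
E = 20 (E = -1*(-4)*5 = 4*5 = 20)
f(I, h) = -40 + 2*I (f(I, h) = -2*(20 - I) = -40 + 2*I)
1/(99232 - 36*f(O(6), -19)) = 1/(99232 - 36*(-40 + 2*(sqrt(2)*sqrt(6)))) = 1/(99232 - 36*(-40 + 2*(2*sqrt(3)))) = 1/(99232 - 36*(-40 + 4*sqrt(3))) = 1/(99232 + (1440 - 144*sqrt(3))) = 1/(100672 - 144*sqrt(3))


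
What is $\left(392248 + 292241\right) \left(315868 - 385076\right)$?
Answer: $-47372114712$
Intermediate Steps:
$\left(392248 + 292241\right) \left(315868 - 385076\right) = 684489 \left(-69208\right) = -47372114712$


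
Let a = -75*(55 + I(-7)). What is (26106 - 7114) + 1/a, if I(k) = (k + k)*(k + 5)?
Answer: 118225199/6225 ≈ 18992.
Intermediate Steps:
I(k) = 2*k*(5 + k) (I(k) = (2*k)*(5 + k) = 2*k*(5 + k))
a = -6225 (a = -75*(55 + 2*(-7)*(5 - 7)) = -75*(55 + 2*(-7)*(-2)) = -75*(55 + 28) = -75*83 = -6225)
(26106 - 7114) + 1/a = (26106 - 7114) + 1/(-6225) = 18992 - 1/6225 = 118225199/6225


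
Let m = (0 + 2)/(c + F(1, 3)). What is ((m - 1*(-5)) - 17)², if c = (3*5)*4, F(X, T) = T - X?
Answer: 137641/961 ≈ 143.23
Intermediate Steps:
c = 60 (c = 15*4 = 60)
m = 1/31 (m = (0 + 2)/(60 + (3 - 1*1)) = 2/(60 + (3 - 1)) = 2/(60 + 2) = 2/62 = 2*(1/62) = 1/31 ≈ 0.032258)
((m - 1*(-5)) - 17)² = ((1/31 - 1*(-5)) - 17)² = ((1/31 + 5) - 17)² = (156/31 - 17)² = (-371/31)² = 137641/961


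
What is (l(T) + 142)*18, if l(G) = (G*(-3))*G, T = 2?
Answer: 2340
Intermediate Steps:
l(G) = -3*G**2 (l(G) = (-3*G)*G = -3*G**2)
(l(T) + 142)*18 = (-3*2**2 + 142)*18 = (-3*4 + 142)*18 = (-12 + 142)*18 = 130*18 = 2340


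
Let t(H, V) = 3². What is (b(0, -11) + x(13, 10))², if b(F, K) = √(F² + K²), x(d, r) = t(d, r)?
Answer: 400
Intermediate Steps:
t(H, V) = 9
x(d, r) = 9
(b(0, -11) + x(13, 10))² = (√(0² + (-11)²) + 9)² = (√(0 + 121) + 9)² = (√121 + 9)² = (11 + 9)² = 20² = 400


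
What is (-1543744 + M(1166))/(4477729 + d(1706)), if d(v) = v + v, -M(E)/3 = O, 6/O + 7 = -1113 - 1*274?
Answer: -1075989559/3123355277 ≈ -0.34450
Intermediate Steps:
O = -3/697 (O = 6/(-7 + (-1113 - 1*274)) = 6/(-7 + (-1113 - 274)) = 6/(-7 - 1387) = 6/(-1394) = 6*(-1/1394) = -3/697 ≈ -0.0043042)
M(E) = 9/697 (M(E) = -3*(-3/697) = 9/697)
d(v) = 2*v
(-1543744 + M(1166))/(4477729 + d(1706)) = (-1543744 + 9/697)/(4477729 + 2*1706) = -1075989559/(697*(4477729 + 3412)) = -1075989559/697/4481141 = -1075989559/697*1/4481141 = -1075989559/3123355277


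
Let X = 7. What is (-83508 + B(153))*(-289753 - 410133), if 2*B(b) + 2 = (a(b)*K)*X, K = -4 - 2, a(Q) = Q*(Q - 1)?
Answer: 400254305110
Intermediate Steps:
a(Q) = Q*(-1 + Q)
K = -6
B(b) = -1 - 21*b*(-1 + b) (B(b) = -1 + (((b*(-1 + b))*(-6))*7)/2 = -1 + (-6*b*(-1 + b)*7)/2 = -1 + (-42*b*(-1 + b))/2 = -1 - 21*b*(-1 + b))
(-83508 + B(153))*(-289753 - 410133) = (-83508 + (-1 - 21*153*(-1 + 153)))*(-289753 - 410133) = (-83508 + (-1 - 21*153*152))*(-699886) = (-83508 + (-1 - 488376))*(-699886) = (-83508 - 488377)*(-699886) = -571885*(-699886) = 400254305110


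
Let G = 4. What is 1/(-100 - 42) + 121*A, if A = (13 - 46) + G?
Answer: -498279/142 ≈ -3509.0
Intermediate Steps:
A = -29 (A = (13 - 46) + 4 = -33 + 4 = -29)
1/(-100 - 42) + 121*A = 1/(-100 - 42) + 121*(-29) = 1/(-142) - 3509 = -1/142 - 3509 = -498279/142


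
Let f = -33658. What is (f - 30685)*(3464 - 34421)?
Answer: 1991866251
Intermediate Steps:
(f - 30685)*(3464 - 34421) = (-33658 - 30685)*(3464 - 34421) = -64343*(-30957) = 1991866251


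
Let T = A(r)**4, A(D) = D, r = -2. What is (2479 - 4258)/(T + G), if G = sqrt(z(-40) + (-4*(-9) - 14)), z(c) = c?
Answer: -14232/137 + 5337*I*sqrt(2)/274 ≈ -103.88 + 27.546*I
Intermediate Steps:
G = 3*I*sqrt(2) (G = sqrt(-40 + (-4*(-9) - 14)) = sqrt(-40 + (36 - 14)) = sqrt(-40 + 22) = sqrt(-18) = 3*I*sqrt(2) ≈ 4.2426*I)
T = 16 (T = (-2)**4 = 16)
(2479 - 4258)/(T + G) = (2479 - 4258)/(16 + 3*I*sqrt(2)) = -1779/(16 + 3*I*sqrt(2))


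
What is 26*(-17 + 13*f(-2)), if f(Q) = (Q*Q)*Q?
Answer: -3146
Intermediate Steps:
f(Q) = Q³ (f(Q) = Q²*Q = Q³)
26*(-17 + 13*f(-2)) = 26*(-17 + 13*(-2)³) = 26*(-17 + 13*(-8)) = 26*(-17 - 104) = 26*(-121) = -3146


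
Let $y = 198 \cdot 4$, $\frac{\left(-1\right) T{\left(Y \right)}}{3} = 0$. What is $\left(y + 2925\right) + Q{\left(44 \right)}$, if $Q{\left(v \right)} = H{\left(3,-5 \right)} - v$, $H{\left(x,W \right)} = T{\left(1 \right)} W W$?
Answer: $3673$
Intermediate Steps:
$T{\left(Y \right)} = 0$ ($T{\left(Y \right)} = \left(-3\right) 0 = 0$)
$H{\left(x,W \right)} = 0$ ($H{\left(x,W \right)} = 0 W W = 0 W = 0$)
$y = 792$
$Q{\left(v \right)} = - v$ ($Q{\left(v \right)} = 0 - v = - v$)
$\left(y + 2925\right) + Q{\left(44 \right)} = \left(792 + 2925\right) - 44 = 3717 - 44 = 3673$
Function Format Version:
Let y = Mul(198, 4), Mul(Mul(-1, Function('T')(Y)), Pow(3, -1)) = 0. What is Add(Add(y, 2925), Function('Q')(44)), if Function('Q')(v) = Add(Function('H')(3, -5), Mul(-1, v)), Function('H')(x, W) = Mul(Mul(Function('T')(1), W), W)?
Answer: 3673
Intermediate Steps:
Function('T')(Y) = 0 (Function('T')(Y) = Mul(-3, 0) = 0)
Function('H')(x, W) = 0 (Function('H')(x, W) = Mul(Mul(0, W), W) = Mul(0, W) = 0)
y = 792
Function('Q')(v) = Mul(-1, v) (Function('Q')(v) = Add(0, Mul(-1, v)) = Mul(-1, v))
Add(Add(y, 2925), Function('Q')(44)) = Add(Add(792, 2925), Mul(-1, 44)) = Add(3717, -44) = 3673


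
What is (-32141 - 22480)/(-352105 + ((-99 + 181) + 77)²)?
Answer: 54621/326824 ≈ 0.16713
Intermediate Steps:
(-32141 - 22480)/(-352105 + ((-99 + 181) + 77)²) = -54621/(-352105 + (82 + 77)²) = -54621/(-352105 + 159²) = -54621/(-352105 + 25281) = -54621/(-326824) = -54621*(-1/326824) = 54621/326824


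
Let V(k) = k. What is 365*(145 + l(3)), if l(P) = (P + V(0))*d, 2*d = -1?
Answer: 104755/2 ≈ 52378.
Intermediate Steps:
d = -½ (d = (½)*(-1) = -½ ≈ -0.50000)
l(P) = -P/2 (l(P) = (P + 0)*(-½) = P*(-½) = -P/2)
365*(145 + l(3)) = 365*(145 - ½*3) = 365*(145 - 3/2) = 365*(287/2) = 104755/2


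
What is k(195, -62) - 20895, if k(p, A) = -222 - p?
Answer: -21312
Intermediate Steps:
k(195, -62) - 20895 = (-222 - 1*195) - 20895 = (-222 - 195) - 20895 = -417 - 20895 = -21312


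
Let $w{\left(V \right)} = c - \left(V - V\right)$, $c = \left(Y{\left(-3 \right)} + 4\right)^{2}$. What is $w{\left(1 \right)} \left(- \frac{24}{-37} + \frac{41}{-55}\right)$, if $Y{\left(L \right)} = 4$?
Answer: $- \frac{12608}{2035} \approx -6.1956$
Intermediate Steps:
$c = 64$ ($c = \left(4 + 4\right)^{2} = 8^{2} = 64$)
$w{\left(V \right)} = 64$ ($w{\left(V \right)} = 64 - \left(V - V\right) = 64 - 0 = 64 + 0 = 64$)
$w{\left(1 \right)} \left(- \frac{24}{-37} + \frac{41}{-55}\right) = 64 \left(- \frac{24}{-37} + \frac{41}{-55}\right) = 64 \left(\left(-24\right) \left(- \frac{1}{37}\right) + 41 \left(- \frac{1}{55}\right)\right) = 64 \left(\frac{24}{37} - \frac{41}{55}\right) = 64 \left(- \frac{197}{2035}\right) = - \frac{12608}{2035}$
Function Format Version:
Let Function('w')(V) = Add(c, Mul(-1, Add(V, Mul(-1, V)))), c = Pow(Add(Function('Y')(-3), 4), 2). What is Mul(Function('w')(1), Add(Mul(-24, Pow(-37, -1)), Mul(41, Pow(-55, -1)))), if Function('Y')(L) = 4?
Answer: Rational(-12608, 2035) ≈ -6.1956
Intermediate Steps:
c = 64 (c = Pow(Add(4, 4), 2) = Pow(8, 2) = 64)
Function('w')(V) = 64 (Function('w')(V) = Add(64, Mul(-1, Add(V, Mul(-1, V)))) = Add(64, Mul(-1, 0)) = Add(64, 0) = 64)
Mul(Function('w')(1), Add(Mul(-24, Pow(-37, -1)), Mul(41, Pow(-55, -1)))) = Mul(64, Add(Mul(-24, Pow(-37, -1)), Mul(41, Pow(-55, -1)))) = Mul(64, Add(Mul(-24, Rational(-1, 37)), Mul(41, Rational(-1, 55)))) = Mul(64, Add(Rational(24, 37), Rational(-41, 55))) = Mul(64, Rational(-197, 2035)) = Rational(-12608, 2035)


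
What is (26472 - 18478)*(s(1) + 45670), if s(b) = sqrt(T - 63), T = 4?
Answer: 365085980 + 7994*I*sqrt(59) ≈ 3.6509e+8 + 61403.0*I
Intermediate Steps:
s(b) = I*sqrt(59) (s(b) = sqrt(4 - 63) = sqrt(-59) = I*sqrt(59))
(26472 - 18478)*(s(1) + 45670) = (26472 - 18478)*(I*sqrt(59) + 45670) = 7994*(45670 + I*sqrt(59)) = 365085980 + 7994*I*sqrt(59)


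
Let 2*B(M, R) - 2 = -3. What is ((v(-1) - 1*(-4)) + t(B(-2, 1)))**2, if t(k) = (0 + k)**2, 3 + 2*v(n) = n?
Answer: 81/16 ≈ 5.0625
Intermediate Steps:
v(n) = -3/2 + n/2
B(M, R) = -1/2 (B(M, R) = 1 + (1/2)*(-3) = 1 - 3/2 = -1/2)
t(k) = k**2
((v(-1) - 1*(-4)) + t(B(-2, 1)))**2 = (((-3/2 + (1/2)*(-1)) - 1*(-4)) + (-1/2)**2)**2 = (((-3/2 - 1/2) + 4) + 1/4)**2 = ((-2 + 4) + 1/4)**2 = (2 + 1/4)**2 = (9/4)**2 = 81/16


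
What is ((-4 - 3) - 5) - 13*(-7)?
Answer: 79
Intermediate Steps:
((-4 - 3) - 5) - 13*(-7) = (-7 - 5) + 91 = -12 + 91 = 79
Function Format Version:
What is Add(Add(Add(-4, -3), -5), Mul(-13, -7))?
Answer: 79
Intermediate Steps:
Add(Add(Add(-4, -3), -5), Mul(-13, -7)) = Add(Add(-7, -5), 91) = Add(-12, 91) = 79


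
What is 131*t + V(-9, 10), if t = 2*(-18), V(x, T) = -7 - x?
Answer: -4714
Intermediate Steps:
t = -36
131*t + V(-9, 10) = 131*(-36) + (-7 - 1*(-9)) = -4716 + (-7 + 9) = -4716 + 2 = -4714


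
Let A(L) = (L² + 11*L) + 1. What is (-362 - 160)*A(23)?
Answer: -408726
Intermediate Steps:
A(L) = 1 + L² + 11*L
(-362 - 160)*A(23) = (-362 - 160)*(1 + 23² + 11*23) = -522*(1 + 529 + 253) = -522*783 = -408726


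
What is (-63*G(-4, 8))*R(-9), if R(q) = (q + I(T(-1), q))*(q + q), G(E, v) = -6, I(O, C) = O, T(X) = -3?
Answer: 81648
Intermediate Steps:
R(q) = 2*q*(-3 + q) (R(q) = (q - 3)*(q + q) = (-3 + q)*(2*q) = 2*q*(-3 + q))
(-63*G(-4, 8))*R(-9) = (-63*(-6))*(2*(-9)*(-3 - 9)) = 378*(2*(-9)*(-12)) = 378*216 = 81648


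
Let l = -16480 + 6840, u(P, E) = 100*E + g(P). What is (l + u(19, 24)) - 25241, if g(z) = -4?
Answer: -32485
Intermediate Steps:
u(P, E) = -4 + 100*E (u(P, E) = 100*E - 4 = -4 + 100*E)
l = -9640
(l + u(19, 24)) - 25241 = (-9640 + (-4 + 100*24)) - 25241 = (-9640 + (-4 + 2400)) - 25241 = (-9640 + 2396) - 25241 = -7244 - 25241 = -32485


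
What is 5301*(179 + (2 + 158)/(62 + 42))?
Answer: 12441447/13 ≈ 9.5703e+5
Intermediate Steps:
5301*(179 + (2 + 158)/(62 + 42)) = 5301*(179 + 160/104) = 5301*(179 + 160*(1/104)) = 5301*(179 + 20/13) = 5301*(2347/13) = 12441447/13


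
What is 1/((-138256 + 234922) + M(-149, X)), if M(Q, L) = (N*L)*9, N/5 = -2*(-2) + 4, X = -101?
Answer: 1/60306 ≈ 1.6582e-5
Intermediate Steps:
N = 40 (N = 5*(-2*(-2) + 4) = 5*(4 + 4) = 5*8 = 40)
M(Q, L) = 360*L (M(Q, L) = (40*L)*9 = 360*L)
1/((-138256 + 234922) + M(-149, X)) = 1/((-138256 + 234922) + 360*(-101)) = 1/(96666 - 36360) = 1/60306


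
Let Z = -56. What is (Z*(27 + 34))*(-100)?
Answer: 341600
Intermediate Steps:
(Z*(27 + 34))*(-100) = -56*(27 + 34)*(-100) = -56*61*(-100) = -3416*(-100) = 341600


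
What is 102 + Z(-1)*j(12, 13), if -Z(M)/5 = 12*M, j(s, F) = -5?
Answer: -198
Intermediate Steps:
Z(M) = -60*M
102 + Z(-1)*j(12, 13) = 102 - 60*(-1)*(-5) = 102 + 60*(-5) = 102 - 300 = -198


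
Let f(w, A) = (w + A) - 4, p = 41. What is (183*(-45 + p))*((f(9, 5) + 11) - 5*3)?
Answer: -4392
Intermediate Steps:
f(w, A) = -4 + A + w (f(w, A) = (A + w) - 4 = -4 + A + w)
(183*(-45 + p))*((f(9, 5) + 11) - 5*3) = (183*(-45 + 41))*(((-4 + 5 + 9) + 11) - 5*3) = (183*(-4))*((10 + 11) - 15) = -732*(21 - 15) = -732*6 = -4392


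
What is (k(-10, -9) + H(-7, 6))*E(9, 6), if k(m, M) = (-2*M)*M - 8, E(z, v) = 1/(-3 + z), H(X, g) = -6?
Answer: -88/3 ≈ -29.333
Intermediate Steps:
k(m, M) = -8 - 2*M**2 (k(m, M) = -2*M**2 - 8 = -8 - 2*M**2)
(k(-10, -9) + H(-7, 6))*E(9, 6) = ((-8 - 2*(-9)**2) - 6)/(-3 + 9) = ((-8 - 2*81) - 6)/6 = ((-8 - 162) - 6)*(1/6) = (-170 - 6)*(1/6) = -176*1/6 = -88/3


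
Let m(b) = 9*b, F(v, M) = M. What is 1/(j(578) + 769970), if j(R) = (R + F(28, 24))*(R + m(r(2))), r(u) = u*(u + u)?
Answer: 1/1161270 ≈ 8.6113e-7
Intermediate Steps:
r(u) = 2*u² (r(u) = u*(2*u) = 2*u²)
j(R) = (24 + R)*(72 + R) (j(R) = (R + 24)*(R + 9*(2*2²)) = (24 + R)*(R + 9*(2*4)) = (24 + R)*(R + 9*8) = (24 + R)*(R + 72) = (24 + R)*(72 + R))
1/(j(578) + 769970) = 1/((1728 + 578² + 96*578) + 769970) = 1/((1728 + 334084 + 55488) + 769970) = 1/(391300 + 769970) = 1/1161270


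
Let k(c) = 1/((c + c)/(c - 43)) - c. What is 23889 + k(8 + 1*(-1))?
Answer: 167156/7 ≈ 23879.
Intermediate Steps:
k(c) = -c + (-43 + c)/(2*c) (k(c) = 1/((2*c)/(-43 + c)) - c = 1/(2*c/(-43 + c)) - c = (-43 + c)/(2*c) - c = -c + (-43 + c)/(2*c))
23889 + k(8 + 1*(-1)) = 23889 + (½ - (8 + 1*(-1)) - 43/(2*(8 + 1*(-1)))) = 23889 + (½ - (8 - 1) - 43/(2*(8 - 1))) = 23889 + (½ - 1*7 - 43/2/7) = 23889 + (½ - 7 - 43/2*⅐) = 23889 + (½ - 7 - 43/14) = 23889 - 67/7 = 167156/7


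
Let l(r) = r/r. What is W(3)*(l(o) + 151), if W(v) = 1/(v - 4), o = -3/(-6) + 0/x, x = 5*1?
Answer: -152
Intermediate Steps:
x = 5
o = ½ (o = -3/(-6) + 0/5 = -3*(-⅙) + 0*(⅕) = ½ + 0 = ½ ≈ 0.50000)
l(r) = 1
W(v) = 1/(-4 + v)
W(3)*(l(o) + 151) = (1 + 151)/(-4 + 3) = 152/(-1) = -1*152 = -152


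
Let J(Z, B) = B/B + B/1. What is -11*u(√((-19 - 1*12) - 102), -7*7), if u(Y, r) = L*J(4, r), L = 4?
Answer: 2112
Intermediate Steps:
J(Z, B) = 1 + B (J(Z, B) = 1 + B*1 = 1 + B)
u(Y, r) = 4 + 4*r (u(Y, r) = 4*(1 + r) = 4 + 4*r)
-11*u(√((-19 - 1*12) - 102), -7*7) = -11*(4 + 4*(-7*7)) = -11*(4 + 4*(-49)) = -11*(4 - 196) = -11*(-192) = 2112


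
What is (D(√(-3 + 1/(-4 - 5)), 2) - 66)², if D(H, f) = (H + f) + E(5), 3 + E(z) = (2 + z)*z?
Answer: 9188/9 - 128*I*√7/3 ≈ 1020.9 - 112.89*I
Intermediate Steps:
E(z) = -3 + z*(2 + z) (E(z) = -3 + (2 + z)*z = -3 + z*(2 + z))
D(H, f) = 32 + H + f (D(H, f) = (H + f) + (-3 + 5² + 2*5) = (H + f) + (-3 + 25 + 10) = (H + f) + 32 = 32 + H + f)
(D(√(-3 + 1/(-4 - 5)), 2) - 66)² = ((32 + √(-3 + 1/(-4 - 5)) + 2) - 66)² = ((32 + √(-3 + 1/(-9)) + 2) - 66)² = ((32 + √(-3 - ⅑) + 2) - 66)² = ((32 + √(-28/9) + 2) - 66)² = ((32 + 2*I*√7/3 + 2) - 66)² = ((34 + 2*I*√7/3) - 66)² = (-32 + 2*I*√7/3)²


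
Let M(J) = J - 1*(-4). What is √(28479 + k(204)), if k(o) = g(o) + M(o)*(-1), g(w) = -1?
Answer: √28270 ≈ 168.14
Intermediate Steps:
M(J) = 4 + J (M(J) = J + 4 = 4 + J)
k(o) = -5 - o (k(o) = -1 + (4 + o)*(-1) = -1 + (-4 - o) = -5 - o)
√(28479 + k(204)) = √(28479 + (-5 - 1*204)) = √(28479 + (-5 - 204)) = √(28479 - 209) = √28270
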